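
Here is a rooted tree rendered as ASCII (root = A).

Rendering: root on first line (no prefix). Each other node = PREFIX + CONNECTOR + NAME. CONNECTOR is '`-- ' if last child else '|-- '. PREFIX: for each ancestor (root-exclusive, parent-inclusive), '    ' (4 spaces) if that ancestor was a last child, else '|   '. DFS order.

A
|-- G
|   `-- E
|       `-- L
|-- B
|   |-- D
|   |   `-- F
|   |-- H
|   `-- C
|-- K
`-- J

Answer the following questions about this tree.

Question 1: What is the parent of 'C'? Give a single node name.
Scan adjacency: C appears as child of B

Answer: B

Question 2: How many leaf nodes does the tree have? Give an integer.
Answer: 6

Derivation:
Leaves (nodes with no children): C, F, H, J, K, L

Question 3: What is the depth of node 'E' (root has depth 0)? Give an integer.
Path from root to E: A -> G -> E
Depth = number of edges = 2

Answer: 2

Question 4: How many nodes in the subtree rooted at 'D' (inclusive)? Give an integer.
Answer: 2

Derivation:
Subtree rooted at D contains: D, F
Count = 2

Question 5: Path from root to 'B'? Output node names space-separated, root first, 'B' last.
Walk down from root: A -> B

Answer: A B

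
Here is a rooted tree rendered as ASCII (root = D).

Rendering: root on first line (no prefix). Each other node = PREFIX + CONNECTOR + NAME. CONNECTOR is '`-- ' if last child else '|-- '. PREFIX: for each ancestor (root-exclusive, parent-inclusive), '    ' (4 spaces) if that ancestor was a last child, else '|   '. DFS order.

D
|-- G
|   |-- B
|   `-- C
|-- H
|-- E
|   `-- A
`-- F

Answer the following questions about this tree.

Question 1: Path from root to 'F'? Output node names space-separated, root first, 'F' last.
Answer: D F

Derivation:
Walk down from root: D -> F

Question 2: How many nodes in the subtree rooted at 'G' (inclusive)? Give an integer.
Subtree rooted at G contains: B, C, G
Count = 3

Answer: 3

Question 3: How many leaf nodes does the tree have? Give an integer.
Leaves (nodes with no children): A, B, C, F, H

Answer: 5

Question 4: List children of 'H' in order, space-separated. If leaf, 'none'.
Answer: none

Derivation:
Node H's children (from adjacency): (leaf)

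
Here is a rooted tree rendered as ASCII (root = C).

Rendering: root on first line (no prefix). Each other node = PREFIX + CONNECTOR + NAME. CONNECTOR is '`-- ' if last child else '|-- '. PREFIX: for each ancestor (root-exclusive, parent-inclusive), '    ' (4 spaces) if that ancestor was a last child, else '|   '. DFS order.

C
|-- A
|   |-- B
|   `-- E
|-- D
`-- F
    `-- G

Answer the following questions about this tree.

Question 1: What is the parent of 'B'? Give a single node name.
Answer: A

Derivation:
Scan adjacency: B appears as child of A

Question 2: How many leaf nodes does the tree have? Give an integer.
Leaves (nodes with no children): B, D, E, G

Answer: 4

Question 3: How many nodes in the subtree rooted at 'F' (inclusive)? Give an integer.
Answer: 2

Derivation:
Subtree rooted at F contains: F, G
Count = 2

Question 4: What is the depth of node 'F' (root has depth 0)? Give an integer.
Path from root to F: C -> F
Depth = number of edges = 1

Answer: 1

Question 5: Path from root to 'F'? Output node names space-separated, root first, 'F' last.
Walk down from root: C -> F

Answer: C F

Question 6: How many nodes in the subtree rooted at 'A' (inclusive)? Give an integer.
Answer: 3

Derivation:
Subtree rooted at A contains: A, B, E
Count = 3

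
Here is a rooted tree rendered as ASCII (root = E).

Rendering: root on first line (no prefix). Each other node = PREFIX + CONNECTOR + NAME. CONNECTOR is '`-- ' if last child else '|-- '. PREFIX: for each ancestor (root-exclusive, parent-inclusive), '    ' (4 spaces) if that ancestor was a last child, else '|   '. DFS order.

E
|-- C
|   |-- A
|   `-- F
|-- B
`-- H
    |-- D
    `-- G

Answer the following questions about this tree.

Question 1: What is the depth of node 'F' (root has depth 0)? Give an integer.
Path from root to F: E -> C -> F
Depth = number of edges = 2

Answer: 2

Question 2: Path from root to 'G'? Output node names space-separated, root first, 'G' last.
Walk down from root: E -> H -> G

Answer: E H G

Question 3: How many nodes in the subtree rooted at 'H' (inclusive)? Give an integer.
Answer: 3

Derivation:
Subtree rooted at H contains: D, G, H
Count = 3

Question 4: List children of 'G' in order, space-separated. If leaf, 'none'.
Node G's children (from adjacency): (leaf)

Answer: none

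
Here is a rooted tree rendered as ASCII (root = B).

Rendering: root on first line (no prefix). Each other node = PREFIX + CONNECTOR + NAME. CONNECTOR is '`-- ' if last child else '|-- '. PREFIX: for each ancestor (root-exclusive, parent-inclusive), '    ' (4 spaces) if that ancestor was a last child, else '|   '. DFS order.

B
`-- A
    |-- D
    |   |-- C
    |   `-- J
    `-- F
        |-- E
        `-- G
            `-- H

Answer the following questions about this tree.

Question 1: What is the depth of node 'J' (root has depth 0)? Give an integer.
Path from root to J: B -> A -> D -> J
Depth = number of edges = 3

Answer: 3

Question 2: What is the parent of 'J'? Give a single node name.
Scan adjacency: J appears as child of D

Answer: D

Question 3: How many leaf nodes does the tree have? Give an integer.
Answer: 4

Derivation:
Leaves (nodes with no children): C, E, H, J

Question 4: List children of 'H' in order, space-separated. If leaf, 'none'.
Node H's children (from adjacency): (leaf)

Answer: none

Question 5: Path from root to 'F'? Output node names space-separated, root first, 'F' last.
Answer: B A F

Derivation:
Walk down from root: B -> A -> F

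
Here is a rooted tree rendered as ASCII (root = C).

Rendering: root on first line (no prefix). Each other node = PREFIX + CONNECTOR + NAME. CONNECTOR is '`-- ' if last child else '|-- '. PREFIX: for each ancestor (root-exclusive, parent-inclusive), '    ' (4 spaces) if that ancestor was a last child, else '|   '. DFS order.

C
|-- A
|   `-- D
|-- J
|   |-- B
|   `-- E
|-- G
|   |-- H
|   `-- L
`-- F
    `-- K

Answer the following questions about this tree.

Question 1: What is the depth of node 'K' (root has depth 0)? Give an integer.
Answer: 2

Derivation:
Path from root to K: C -> F -> K
Depth = number of edges = 2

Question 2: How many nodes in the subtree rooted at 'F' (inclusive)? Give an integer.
Answer: 2

Derivation:
Subtree rooted at F contains: F, K
Count = 2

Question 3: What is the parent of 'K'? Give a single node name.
Answer: F

Derivation:
Scan adjacency: K appears as child of F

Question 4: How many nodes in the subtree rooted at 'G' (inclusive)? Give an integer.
Answer: 3

Derivation:
Subtree rooted at G contains: G, H, L
Count = 3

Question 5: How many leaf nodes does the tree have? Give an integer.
Leaves (nodes with no children): B, D, E, H, K, L

Answer: 6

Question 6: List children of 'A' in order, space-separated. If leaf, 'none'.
Node A's children (from adjacency): D

Answer: D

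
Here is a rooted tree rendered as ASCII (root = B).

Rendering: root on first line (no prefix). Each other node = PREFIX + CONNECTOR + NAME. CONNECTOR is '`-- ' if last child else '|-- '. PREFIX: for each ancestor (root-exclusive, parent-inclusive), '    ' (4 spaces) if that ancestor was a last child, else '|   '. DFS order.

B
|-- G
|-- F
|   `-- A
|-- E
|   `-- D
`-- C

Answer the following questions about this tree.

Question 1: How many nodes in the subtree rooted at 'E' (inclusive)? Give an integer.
Subtree rooted at E contains: D, E
Count = 2

Answer: 2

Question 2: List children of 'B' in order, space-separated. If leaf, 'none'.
Answer: G F E C

Derivation:
Node B's children (from adjacency): G, F, E, C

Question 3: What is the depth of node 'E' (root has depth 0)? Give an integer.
Answer: 1

Derivation:
Path from root to E: B -> E
Depth = number of edges = 1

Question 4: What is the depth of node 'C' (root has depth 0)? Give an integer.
Path from root to C: B -> C
Depth = number of edges = 1

Answer: 1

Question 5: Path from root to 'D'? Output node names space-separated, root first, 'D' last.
Answer: B E D

Derivation:
Walk down from root: B -> E -> D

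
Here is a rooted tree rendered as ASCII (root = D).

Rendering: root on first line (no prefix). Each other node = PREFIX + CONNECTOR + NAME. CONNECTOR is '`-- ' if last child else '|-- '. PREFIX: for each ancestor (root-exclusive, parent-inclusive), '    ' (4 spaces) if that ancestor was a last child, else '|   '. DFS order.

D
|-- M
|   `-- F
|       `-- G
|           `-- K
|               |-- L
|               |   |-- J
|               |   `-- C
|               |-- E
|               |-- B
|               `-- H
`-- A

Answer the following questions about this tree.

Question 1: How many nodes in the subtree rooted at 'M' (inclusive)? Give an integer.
Subtree rooted at M contains: B, C, E, F, G, H, J, K, L, M
Count = 10

Answer: 10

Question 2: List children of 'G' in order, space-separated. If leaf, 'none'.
Node G's children (from adjacency): K

Answer: K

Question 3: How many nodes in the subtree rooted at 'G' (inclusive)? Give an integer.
Answer: 8

Derivation:
Subtree rooted at G contains: B, C, E, G, H, J, K, L
Count = 8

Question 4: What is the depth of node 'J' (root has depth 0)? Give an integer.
Answer: 6

Derivation:
Path from root to J: D -> M -> F -> G -> K -> L -> J
Depth = number of edges = 6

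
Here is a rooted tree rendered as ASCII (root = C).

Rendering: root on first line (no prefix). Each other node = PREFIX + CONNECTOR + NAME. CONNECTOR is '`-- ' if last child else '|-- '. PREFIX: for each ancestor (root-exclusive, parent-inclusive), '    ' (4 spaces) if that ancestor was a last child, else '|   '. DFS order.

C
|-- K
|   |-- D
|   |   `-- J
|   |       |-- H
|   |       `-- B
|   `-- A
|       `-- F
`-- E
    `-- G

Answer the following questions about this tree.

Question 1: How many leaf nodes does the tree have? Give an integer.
Answer: 4

Derivation:
Leaves (nodes with no children): B, F, G, H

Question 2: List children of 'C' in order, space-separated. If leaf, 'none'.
Answer: K E

Derivation:
Node C's children (from adjacency): K, E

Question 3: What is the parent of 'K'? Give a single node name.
Answer: C

Derivation:
Scan adjacency: K appears as child of C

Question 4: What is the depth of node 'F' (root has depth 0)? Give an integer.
Path from root to F: C -> K -> A -> F
Depth = number of edges = 3

Answer: 3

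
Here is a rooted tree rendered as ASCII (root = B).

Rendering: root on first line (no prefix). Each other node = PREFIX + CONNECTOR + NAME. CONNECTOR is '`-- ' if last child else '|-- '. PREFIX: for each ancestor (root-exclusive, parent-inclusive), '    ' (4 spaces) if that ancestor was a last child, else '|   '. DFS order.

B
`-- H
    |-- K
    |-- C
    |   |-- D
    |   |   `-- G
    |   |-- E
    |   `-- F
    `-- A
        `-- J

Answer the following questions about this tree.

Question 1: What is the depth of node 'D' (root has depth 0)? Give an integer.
Answer: 3

Derivation:
Path from root to D: B -> H -> C -> D
Depth = number of edges = 3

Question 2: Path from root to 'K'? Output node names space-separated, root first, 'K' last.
Answer: B H K

Derivation:
Walk down from root: B -> H -> K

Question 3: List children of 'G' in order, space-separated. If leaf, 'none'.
Answer: none

Derivation:
Node G's children (from adjacency): (leaf)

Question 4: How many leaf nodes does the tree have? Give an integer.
Answer: 5

Derivation:
Leaves (nodes with no children): E, F, G, J, K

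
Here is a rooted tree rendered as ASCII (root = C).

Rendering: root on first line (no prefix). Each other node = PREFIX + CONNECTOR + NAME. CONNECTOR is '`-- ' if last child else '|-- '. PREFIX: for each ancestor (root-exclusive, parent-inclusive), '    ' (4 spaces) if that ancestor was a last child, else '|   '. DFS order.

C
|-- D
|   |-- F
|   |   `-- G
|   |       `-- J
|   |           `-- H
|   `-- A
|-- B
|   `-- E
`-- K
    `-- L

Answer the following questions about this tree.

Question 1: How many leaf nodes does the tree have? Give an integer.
Leaves (nodes with no children): A, E, H, L

Answer: 4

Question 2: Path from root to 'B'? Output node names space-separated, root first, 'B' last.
Answer: C B

Derivation:
Walk down from root: C -> B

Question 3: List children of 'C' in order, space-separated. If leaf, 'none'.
Node C's children (from adjacency): D, B, K

Answer: D B K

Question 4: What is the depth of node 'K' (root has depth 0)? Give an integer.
Path from root to K: C -> K
Depth = number of edges = 1

Answer: 1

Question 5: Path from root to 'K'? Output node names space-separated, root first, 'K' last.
Walk down from root: C -> K

Answer: C K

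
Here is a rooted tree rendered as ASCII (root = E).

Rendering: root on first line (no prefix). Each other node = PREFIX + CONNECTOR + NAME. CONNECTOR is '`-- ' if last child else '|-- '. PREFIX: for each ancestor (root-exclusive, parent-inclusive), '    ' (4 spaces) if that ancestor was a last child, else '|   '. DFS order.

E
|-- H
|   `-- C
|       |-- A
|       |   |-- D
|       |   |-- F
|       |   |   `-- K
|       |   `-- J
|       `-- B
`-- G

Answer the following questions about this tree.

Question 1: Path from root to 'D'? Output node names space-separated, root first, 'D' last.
Answer: E H C A D

Derivation:
Walk down from root: E -> H -> C -> A -> D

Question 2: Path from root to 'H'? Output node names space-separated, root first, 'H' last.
Walk down from root: E -> H

Answer: E H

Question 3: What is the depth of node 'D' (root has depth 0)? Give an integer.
Path from root to D: E -> H -> C -> A -> D
Depth = number of edges = 4

Answer: 4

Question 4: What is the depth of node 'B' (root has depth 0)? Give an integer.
Path from root to B: E -> H -> C -> B
Depth = number of edges = 3

Answer: 3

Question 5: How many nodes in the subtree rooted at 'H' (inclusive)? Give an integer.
Answer: 8

Derivation:
Subtree rooted at H contains: A, B, C, D, F, H, J, K
Count = 8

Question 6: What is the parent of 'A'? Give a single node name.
Answer: C

Derivation:
Scan adjacency: A appears as child of C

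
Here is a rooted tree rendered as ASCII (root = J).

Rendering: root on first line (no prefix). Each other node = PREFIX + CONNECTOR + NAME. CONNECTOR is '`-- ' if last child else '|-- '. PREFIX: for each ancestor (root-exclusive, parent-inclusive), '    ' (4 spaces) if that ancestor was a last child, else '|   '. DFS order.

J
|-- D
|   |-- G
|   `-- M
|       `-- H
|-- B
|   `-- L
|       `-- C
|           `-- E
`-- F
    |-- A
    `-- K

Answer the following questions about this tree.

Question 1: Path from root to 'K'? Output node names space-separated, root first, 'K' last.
Answer: J F K

Derivation:
Walk down from root: J -> F -> K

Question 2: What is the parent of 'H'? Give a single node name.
Scan adjacency: H appears as child of M

Answer: M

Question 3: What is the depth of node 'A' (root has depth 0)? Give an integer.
Path from root to A: J -> F -> A
Depth = number of edges = 2

Answer: 2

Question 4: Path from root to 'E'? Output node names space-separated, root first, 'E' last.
Answer: J B L C E

Derivation:
Walk down from root: J -> B -> L -> C -> E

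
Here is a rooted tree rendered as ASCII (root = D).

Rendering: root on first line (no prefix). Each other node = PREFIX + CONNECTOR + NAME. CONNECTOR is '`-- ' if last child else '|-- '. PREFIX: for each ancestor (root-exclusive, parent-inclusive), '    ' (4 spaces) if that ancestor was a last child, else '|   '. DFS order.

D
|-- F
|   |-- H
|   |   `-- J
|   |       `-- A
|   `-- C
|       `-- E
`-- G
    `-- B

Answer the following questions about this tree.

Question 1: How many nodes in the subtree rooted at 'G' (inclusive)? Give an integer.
Subtree rooted at G contains: B, G
Count = 2

Answer: 2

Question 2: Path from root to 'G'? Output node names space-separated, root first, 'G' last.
Walk down from root: D -> G

Answer: D G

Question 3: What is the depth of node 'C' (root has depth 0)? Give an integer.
Answer: 2

Derivation:
Path from root to C: D -> F -> C
Depth = number of edges = 2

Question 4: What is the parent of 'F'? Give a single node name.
Answer: D

Derivation:
Scan adjacency: F appears as child of D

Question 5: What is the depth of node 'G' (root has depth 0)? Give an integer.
Path from root to G: D -> G
Depth = number of edges = 1

Answer: 1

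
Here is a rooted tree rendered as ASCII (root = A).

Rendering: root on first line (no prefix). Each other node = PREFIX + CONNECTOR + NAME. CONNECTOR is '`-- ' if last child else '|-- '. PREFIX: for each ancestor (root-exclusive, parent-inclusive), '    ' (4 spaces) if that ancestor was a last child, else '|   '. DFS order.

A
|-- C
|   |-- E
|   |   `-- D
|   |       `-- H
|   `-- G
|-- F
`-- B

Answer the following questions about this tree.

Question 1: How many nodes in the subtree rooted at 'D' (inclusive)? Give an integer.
Subtree rooted at D contains: D, H
Count = 2

Answer: 2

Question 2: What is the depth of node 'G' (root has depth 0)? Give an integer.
Path from root to G: A -> C -> G
Depth = number of edges = 2

Answer: 2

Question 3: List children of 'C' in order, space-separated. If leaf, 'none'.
Answer: E G

Derivation:
Node C's children (from adjacency): E, G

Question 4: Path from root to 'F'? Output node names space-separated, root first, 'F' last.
Walk down from root: A -> F

Answer: A F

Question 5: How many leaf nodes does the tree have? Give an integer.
Answer: 4

Derivation:
Leaves (nodes with no children): B, F, G, H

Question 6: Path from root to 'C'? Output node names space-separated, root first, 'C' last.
Answer: A C

Derivation:
Walk down from root: A -> C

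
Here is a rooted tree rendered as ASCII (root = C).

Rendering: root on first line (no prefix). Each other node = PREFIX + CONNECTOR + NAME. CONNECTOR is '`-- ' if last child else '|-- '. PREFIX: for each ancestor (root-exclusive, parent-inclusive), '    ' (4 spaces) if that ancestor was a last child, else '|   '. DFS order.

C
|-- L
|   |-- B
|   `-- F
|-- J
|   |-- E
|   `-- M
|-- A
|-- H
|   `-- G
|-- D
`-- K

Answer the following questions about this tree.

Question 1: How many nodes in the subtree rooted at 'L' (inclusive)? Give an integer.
Subtree rooted at L contains: B, F, L
Count = 3

Answer: 3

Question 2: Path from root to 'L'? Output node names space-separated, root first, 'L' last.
Answer: C L

Derivation:
Walk down from root: C -> L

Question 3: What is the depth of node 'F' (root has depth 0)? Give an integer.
Path from root to F: C -> L -> F
Depth = number of edges = 2

Answer: 2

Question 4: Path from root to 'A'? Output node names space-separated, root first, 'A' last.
Answer: C A

Derivation:
Walk down from root: C -> A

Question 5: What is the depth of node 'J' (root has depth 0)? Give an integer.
Path from root to J: C -> J
Depth = number of edges = 1

Answer: 1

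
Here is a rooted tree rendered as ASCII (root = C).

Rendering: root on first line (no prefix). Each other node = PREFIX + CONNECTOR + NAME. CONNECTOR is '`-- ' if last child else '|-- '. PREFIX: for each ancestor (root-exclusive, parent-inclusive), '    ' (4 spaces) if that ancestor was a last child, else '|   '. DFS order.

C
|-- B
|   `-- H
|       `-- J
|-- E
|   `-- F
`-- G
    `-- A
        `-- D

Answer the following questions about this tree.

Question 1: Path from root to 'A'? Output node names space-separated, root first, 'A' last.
Walk down from root: C -> G -> A

Answer: C G A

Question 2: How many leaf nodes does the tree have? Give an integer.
Answer: 3

Derivation:
Leaves (nodes with no children): D, F, J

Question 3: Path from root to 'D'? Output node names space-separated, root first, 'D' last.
Answer: C G A D

Derivation:
Walk down from root: C -> G -> A -> D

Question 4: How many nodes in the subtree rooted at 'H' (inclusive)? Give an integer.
Answer: 2

Derivation:
Subtree rooted at H contains: H, J
Count = 2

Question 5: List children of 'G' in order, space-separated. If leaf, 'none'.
Answer: A

Derivation:
Node G's children (from adjacency): A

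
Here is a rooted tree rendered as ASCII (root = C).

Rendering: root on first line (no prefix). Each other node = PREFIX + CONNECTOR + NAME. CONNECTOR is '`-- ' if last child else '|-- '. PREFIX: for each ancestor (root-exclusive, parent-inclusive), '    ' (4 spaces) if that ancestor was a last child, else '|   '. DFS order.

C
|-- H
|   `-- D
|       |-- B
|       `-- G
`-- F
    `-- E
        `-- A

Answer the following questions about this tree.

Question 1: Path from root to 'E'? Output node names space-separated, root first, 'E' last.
Walk down from root: C -> F -> E

Answer: C F E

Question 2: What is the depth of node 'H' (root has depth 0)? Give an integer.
Answer: 1

Derivation:
Path from root to H: C -> H
Depth = number of edges = 1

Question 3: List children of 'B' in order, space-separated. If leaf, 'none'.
Node B's children (from adjacency): (leaf)

Answer: none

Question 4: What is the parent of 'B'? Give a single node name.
Scan adjacency: B appears as child of D

Answer: D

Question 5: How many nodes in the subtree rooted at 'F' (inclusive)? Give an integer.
Answer: 3

Derivation:
Subtree rooted at F contains: A, E, F
Count = 3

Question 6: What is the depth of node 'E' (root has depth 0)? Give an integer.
Path from root to E: C -> F -> E
Depth = number of edges = 2

Answer: 2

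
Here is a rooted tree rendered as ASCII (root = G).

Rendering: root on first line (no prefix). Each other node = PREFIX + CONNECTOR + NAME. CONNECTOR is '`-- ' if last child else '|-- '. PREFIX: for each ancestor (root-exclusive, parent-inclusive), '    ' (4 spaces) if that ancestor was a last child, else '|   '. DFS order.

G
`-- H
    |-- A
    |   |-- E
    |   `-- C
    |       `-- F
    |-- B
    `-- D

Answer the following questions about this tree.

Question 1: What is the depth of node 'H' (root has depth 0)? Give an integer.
Path from root to H: G -> H
Depth = number of edges = 1

Answer: 1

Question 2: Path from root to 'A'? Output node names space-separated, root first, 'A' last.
Walk down from root: G -> H -> A

Answer: G H A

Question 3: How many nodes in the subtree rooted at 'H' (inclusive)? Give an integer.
Subtree rooted at H contains: A, B, C, D, E, F, H
Count = 7

Answer: 7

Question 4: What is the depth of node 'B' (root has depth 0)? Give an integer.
Answer: 2

Derivation:
Path from root to B: G -> H -> B
Depth = number of edges = 2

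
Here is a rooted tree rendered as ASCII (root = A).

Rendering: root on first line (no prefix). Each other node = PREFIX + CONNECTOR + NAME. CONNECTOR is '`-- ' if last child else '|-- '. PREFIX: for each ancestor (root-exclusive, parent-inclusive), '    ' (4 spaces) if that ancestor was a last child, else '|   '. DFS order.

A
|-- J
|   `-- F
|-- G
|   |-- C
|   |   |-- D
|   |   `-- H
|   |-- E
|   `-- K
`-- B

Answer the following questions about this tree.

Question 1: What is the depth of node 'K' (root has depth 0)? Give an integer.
Answer: 2

Derivation:
Path from root to K: A -> G -> K
Depth = number of edges = 2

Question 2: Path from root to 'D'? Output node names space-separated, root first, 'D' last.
Walk down from root: A -> G -> C -> D

Answer: A G C D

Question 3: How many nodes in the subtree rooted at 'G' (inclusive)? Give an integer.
Answer: 6

Derivation:
Subtree rooted at G contains: C, D, E, G, H, K
Count = 6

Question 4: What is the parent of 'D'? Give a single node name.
Answer: C

Derivation:
Scan adjacency: D appears as child of C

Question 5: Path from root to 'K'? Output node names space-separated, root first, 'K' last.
Walk down from root: A -> G -> K

Answer: A G K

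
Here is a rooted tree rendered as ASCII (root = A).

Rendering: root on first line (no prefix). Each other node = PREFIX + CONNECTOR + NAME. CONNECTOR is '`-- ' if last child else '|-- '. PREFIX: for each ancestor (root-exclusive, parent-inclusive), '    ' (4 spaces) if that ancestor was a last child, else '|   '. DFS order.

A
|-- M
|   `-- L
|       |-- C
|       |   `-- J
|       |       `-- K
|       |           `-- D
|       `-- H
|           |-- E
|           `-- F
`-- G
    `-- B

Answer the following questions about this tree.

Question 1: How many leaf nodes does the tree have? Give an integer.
Answer: 4

Derivation:
Leaves (nodes with no children): B, D, E, F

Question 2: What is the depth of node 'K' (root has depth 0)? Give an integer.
Answer: 5

Derivation:
Path from root to K: A -> M -> L -> C -> J -> K
Depth = number of edges = 5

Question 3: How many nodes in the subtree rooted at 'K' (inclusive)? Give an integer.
Answer: 2

Derivation:
Subtree rooted at K contains: D, K
Count = 2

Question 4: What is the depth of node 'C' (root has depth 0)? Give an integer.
Answer: 3

Derivation:
Path from root to C: A -> M -> L -> C
Depth = number of edges = 3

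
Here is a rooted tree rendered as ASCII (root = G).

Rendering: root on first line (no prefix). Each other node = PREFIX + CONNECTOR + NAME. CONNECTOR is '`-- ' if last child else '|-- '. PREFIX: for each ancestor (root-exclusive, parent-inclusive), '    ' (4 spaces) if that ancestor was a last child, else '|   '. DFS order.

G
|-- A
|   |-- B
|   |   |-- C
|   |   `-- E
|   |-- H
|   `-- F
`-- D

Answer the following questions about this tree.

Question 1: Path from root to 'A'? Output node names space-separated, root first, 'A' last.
Walk down from root: G -> A

Answer: G A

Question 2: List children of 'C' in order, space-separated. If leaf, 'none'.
Node C's children (from adjacency): (leaf)

Answer: none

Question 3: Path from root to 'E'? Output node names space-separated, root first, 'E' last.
Walk down from root: G -> A -> B -> E

Answer: G A B E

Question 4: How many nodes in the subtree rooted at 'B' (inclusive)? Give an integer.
Subtree rooted at B contains: B, C, E
Count = 3

Answer: 3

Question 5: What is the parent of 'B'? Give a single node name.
Scan adjacency: B appears as child of A

Answer: A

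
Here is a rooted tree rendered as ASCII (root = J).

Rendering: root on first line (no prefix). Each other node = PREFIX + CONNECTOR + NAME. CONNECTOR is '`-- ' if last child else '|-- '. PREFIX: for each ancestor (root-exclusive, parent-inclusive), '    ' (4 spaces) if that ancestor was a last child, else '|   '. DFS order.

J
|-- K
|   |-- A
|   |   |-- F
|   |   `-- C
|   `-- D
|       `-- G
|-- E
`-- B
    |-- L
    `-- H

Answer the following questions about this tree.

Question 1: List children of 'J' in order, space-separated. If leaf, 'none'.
Answer: K E B

Derivation:
Node J's children (from adjacency): K, E, B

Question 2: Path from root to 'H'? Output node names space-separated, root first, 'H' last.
Answer: J B H

Derivation:
Walk down from root: J -> B -> H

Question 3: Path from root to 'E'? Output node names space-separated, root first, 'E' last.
Answer: J E

Derivation:
Walk down from root: J -> E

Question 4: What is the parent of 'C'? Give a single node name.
Answer: A

Derivation:
Scan adjacency: C appears as child of A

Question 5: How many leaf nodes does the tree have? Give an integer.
Answer: 6

Derivation:
Leaves (nodes with no children): C, E, F, G, H, L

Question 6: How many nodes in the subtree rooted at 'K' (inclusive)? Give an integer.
Answer: 6

Derivation:
Subtree rooted at K contains: A, C, D, F, G, K
Count = 6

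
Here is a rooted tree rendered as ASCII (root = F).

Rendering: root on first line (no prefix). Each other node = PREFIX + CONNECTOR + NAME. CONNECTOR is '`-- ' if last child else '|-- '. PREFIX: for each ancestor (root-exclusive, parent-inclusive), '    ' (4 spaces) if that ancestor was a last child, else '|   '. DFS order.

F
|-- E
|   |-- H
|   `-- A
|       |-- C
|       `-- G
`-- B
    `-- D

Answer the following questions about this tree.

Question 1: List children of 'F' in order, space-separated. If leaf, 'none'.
Answer: E B

Derivation:
Node F's children (from adjacency): E, B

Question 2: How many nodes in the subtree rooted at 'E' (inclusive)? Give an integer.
Answer: 5

Derivation:
Subtree rooted at E contains: A, C, E, G, H
Count = 5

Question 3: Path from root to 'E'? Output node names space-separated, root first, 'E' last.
Answer: F E

Derivation:
Walk down from root: F -> E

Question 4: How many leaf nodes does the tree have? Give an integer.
Answer: 4

Derivation:
Leaves (nodes with no children): C, D, G, H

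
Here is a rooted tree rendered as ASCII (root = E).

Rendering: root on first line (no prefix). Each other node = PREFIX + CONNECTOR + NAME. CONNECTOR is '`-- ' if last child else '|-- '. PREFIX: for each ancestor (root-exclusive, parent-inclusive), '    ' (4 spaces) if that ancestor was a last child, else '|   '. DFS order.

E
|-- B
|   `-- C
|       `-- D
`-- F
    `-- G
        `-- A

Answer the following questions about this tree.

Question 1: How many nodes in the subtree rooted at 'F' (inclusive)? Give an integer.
Answer: 3

Derivation:
Subtree rooted at F contains: A, F, G
Count = 3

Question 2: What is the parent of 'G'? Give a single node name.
Answer: F

Derivation:
Scan adjacency: G appears as child of F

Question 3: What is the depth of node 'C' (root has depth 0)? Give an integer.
Path from root to C: E -> B -> C
Depth = number of edges = 2

Answer: 2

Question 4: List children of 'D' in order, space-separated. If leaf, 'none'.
Answer: none

Derivation:
Node D's children (from adjacency): (leaf)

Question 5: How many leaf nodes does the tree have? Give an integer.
Answer: 2

Derivation:
Leaves (nodes with no children): A, D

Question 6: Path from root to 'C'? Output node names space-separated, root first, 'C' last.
Answer: E B C

Derivation:
Walk down from root: E -> B -> C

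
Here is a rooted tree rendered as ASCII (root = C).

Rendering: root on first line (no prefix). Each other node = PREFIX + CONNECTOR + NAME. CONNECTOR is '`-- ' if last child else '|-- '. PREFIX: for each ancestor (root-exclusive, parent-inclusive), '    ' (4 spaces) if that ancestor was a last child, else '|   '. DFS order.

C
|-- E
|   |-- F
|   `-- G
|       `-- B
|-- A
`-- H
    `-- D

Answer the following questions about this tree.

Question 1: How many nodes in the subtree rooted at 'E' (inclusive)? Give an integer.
Answer: 4

Derivation:
Subtree rooted at E contains: B, E, F, G
Count = 4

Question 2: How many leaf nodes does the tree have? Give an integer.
Answer: 4

Derivation:
Leaves (nodes with no children): A, B, D, F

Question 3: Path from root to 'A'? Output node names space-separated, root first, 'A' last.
Walk down from root: C -> A

Answer: C A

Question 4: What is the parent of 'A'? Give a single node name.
Answer: C

Derivation:
Scan adjacency: A appears as child of C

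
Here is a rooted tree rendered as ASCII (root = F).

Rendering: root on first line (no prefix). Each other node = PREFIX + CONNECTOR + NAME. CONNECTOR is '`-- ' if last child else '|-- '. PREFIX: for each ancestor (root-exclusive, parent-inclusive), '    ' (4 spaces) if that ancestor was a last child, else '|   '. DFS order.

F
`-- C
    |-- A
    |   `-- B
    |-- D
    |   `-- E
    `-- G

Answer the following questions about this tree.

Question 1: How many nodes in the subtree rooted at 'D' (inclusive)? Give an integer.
Answer: 2

Derivation:
Subtree rooted at D contains: D, E
Count = 2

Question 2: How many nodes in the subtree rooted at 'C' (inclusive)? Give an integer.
Subtree rooted at C contains: A, B, C, D, E, G
Count = 6

Answer: 6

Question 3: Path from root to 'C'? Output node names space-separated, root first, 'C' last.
Walk down from root: F -> C

Answer: F C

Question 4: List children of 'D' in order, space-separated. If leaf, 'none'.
Node D's children (from adjacency): E

Answer: E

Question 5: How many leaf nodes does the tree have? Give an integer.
Leaves (nodes with no children): B, E, G

Answer: 3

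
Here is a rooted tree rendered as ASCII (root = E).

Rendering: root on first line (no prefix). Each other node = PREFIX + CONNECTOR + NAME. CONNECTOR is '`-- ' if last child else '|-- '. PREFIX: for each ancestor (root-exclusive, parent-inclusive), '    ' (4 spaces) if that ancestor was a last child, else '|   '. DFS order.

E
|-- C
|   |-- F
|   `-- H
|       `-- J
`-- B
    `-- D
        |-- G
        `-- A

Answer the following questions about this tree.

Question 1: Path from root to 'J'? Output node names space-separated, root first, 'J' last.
Answer: E C H J

Derivation:
Walk down from root: E -> C -> H -> J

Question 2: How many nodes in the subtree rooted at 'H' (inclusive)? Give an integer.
Answer: 2

Derivation:
Subtree rooted at H contains: H, J
Count = 2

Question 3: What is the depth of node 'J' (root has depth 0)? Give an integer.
Answer: 3

Derivation:
Path from root to J: E -> C -> H -> J
Depth = number of edges = 3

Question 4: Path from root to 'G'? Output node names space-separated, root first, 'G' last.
Walk down from root: E -> B -> D -> G

Answer: E B D G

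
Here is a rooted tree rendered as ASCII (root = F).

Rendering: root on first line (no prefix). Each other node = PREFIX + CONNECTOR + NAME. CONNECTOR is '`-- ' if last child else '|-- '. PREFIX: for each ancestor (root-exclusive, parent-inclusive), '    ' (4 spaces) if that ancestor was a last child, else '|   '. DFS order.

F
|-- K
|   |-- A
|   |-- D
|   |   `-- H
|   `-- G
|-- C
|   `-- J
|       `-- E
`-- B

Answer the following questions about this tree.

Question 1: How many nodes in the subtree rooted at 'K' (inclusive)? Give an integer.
Answer: 5

Derivation:
Subtree rooted at K contains: A, D, G, H, K
Count = 5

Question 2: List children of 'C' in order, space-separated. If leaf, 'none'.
Node C's children (from adjacency): J

Answer: J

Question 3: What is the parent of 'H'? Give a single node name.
Answer: D

Derivation:
Scan adjacency: H appears as child of D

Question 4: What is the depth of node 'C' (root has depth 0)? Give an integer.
Answer: 1

Derivation:
Path from root to C: F -> C
Depth = number of edges = 1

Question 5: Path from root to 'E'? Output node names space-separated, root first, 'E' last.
Answer: F C J E

Derivation:
Walk down from root: F -> C -> J -> E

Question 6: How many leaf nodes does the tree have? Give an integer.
Leaves (nodes with no children): A, B, E, G, H

Answer: 5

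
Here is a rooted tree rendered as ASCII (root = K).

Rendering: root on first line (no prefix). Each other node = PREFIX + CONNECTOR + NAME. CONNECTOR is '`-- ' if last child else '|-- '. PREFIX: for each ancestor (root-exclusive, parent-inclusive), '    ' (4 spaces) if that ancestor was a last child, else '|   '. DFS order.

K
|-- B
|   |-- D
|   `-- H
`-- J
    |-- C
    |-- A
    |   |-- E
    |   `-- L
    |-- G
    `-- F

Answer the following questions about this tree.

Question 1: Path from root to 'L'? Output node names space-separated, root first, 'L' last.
Answer: K J A L

Derivation:
Walk down from root: K -> J -> A -> L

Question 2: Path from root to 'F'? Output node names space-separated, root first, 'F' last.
Walk down from root: K -> J -> F

Answer: K J F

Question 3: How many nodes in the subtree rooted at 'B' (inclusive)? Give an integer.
Subtree rooted at B contains: B, D, H
Count = 3

Answer: 3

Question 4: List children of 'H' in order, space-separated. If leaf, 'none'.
Node H's children (from adjacency): (leaf)

Answer: none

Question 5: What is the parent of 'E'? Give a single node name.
Answer: A

Derivation:
Scan adjacency: E appears as child of A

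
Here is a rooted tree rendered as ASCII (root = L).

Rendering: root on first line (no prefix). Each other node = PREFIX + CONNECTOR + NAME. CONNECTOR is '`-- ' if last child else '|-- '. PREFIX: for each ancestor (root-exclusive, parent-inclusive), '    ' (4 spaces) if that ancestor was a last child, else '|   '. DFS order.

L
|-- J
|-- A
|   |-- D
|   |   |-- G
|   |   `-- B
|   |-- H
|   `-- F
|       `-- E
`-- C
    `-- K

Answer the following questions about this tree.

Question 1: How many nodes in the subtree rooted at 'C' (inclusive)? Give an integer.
Subtree rooted at C contains: C, K
Count = 2

Answer: 2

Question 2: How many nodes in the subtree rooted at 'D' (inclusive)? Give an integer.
Answer: 3

Derivation:
Subtree rooted at D contains: B, D, G
Count = 3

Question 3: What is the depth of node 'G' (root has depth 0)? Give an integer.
Path from root to G: L -> A -> D -> G
Depth = number of edges = 3

Answer: 3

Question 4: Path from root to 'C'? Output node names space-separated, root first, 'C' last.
Walk down from root: L -> C

Answer: L C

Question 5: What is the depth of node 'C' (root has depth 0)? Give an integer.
Path from root to C: L -> C
Depth = number of edges = 1

Answer: 1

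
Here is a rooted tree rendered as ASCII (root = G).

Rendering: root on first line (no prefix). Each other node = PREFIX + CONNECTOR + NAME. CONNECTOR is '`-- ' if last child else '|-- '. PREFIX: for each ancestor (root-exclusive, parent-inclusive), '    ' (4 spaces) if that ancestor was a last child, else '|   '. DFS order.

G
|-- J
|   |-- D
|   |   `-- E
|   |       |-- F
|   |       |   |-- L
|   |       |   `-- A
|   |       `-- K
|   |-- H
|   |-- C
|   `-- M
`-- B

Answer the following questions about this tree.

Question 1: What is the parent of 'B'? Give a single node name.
Scan adjacency: B appears as child of G

Answer: G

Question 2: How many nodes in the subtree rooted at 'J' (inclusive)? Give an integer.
Subtree rooted at J contains: A, C, D, E, F, H, J, K, L, M
Count = 10

Answer: 10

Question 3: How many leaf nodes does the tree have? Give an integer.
Answer: 7

Derivation:
Leaves (nodes with no children): A, B, C, H, K, L, M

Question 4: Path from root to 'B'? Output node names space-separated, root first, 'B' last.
Answer: G B

Derivation:
Walk down from root: G -> B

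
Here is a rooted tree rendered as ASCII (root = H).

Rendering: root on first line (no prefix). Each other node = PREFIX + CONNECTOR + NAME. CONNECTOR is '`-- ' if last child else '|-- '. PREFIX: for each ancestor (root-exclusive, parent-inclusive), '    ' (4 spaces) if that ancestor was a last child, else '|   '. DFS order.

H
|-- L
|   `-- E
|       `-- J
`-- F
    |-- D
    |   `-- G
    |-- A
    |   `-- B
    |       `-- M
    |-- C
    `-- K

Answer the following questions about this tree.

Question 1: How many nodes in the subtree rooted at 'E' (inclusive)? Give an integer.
Answer: 2

Derivation:
Subtree rooted at E contains: E, J
Count = 2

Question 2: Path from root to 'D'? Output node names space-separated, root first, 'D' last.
Answer: H F D

Derivation:
Walk down from root: H -> F -> D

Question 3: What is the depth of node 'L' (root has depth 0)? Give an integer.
Answer: 1

Derivation:
Path from root to L: H -> L
Depth = number of edges = 1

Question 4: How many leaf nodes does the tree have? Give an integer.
Leaves (nodes with no children): C, G, J, K, M

Answer: 5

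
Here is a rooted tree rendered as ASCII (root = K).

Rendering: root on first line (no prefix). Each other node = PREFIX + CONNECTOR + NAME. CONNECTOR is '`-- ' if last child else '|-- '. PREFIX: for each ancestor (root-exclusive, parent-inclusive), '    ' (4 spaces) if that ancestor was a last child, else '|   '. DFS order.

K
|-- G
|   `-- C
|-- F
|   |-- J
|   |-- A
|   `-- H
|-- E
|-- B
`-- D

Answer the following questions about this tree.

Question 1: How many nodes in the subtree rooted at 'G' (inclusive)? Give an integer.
Subtree rooted at G contains: C, G
Count = 2

Answer: 2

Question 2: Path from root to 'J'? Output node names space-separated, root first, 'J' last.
Walk down from root: K -> F -> J

Answer: K F J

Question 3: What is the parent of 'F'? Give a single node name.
Answer: K

Derivation:
Scan adjacency: F appears as child of K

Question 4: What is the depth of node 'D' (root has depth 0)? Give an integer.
Path from root to D: K -> D
Depth = number of edges = 1

Answer: 1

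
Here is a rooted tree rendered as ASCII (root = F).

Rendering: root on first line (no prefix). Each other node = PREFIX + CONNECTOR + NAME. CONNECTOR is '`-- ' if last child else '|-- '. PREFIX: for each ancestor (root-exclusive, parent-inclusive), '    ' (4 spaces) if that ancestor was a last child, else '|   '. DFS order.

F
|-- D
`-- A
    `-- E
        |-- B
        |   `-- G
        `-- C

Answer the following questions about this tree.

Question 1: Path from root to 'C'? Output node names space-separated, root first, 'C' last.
Walk down from root: F -> A -> E -> C

Answer: F A E C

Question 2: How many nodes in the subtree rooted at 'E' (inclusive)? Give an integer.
Subtree rooted at E contains: B, C, E, G
Count = 4

Answer: 4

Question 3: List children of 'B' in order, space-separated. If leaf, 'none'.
Answer: G

Derivation:
Node B's children (from adjacency): G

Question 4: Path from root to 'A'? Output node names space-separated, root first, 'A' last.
Walk down from root: F -> A

Answer: F A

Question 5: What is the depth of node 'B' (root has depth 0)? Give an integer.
Path from root to B: F -> A -> E -> B
Depth = number of edges = 3

Answer: 3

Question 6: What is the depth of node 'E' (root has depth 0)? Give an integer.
Answer: 2

Derivation:
Path from root to E: F -> A -> E
Depth = number of edges = 2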